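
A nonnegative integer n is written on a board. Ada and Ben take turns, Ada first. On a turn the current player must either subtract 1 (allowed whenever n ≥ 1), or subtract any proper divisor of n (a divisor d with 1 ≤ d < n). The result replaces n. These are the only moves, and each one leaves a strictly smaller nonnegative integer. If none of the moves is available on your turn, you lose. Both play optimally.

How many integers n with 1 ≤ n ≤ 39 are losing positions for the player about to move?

Use the standard recursion: the mover loses at a terminal position; elsewhere, the mover wins exactly when some move hands the opponent an L position.
n=0: no move → L
n=1: can move to 0, which is L ⇒ W
n=2: the only move is to 1(W), a W ⇒ L
n=3: can move to 2, which is L ⇒ W
n=4: can move to 2, which is L ⇒ W
n=5: the only move is to 4(W), a W ⇒ L
n=6: can move to 5, which is L ⇒ W
n=7: the only move is to 6(W), a W ⇒ L
n=8: can move to 7, which is L ⇒ W
n=9: moves to 6(W), 8(W); every one is W ⇒ L
n=10: can move to 5, which is L ⇒ W
n=11: the only move is to 10(W), a W ⇒ L
n=12: can move to 9, which is L ⇒ W
n=13: the only move is to 12(W), a W ⇒ L
n=14: can move to 7, which is L ⇒ W
n=15: moves to 10(W), 12(W), 14(W); every one is W ⇒ L
n=16: can move to 15, which is L ⇒ W
n=17: the only move is to 16(W), a W ⇒ L
n=18: can move to 9, which is L ⇒ W
n=19: the only move is to 18(W), a W ⇒ L
n=20: can move to 15, which is L ⇒ W
n=21: moves to 14(W), 18(W), 20(W); every one is W ⇒ L
n=22: can move to 11, which is L ⇒ W
n=23: the only move is to 22(W), a W ⇒ L
n=24: can move to 21, which is L ⇒ W
n=25: moves to 20(W), 24(W); every one is W ⇒ L
n=26: can move to 13, which is L ⇒ W
n=27: moves to 18(W), 24(W), 26(W); every one is W ⇒ L
n=28: can move to 21, which is L ⇒ W
n=29: the only move is to 28(W), a W ⇒ L
n=30: can move to 15, which is L ⇒ W
n=31: the only move is to 30(W), a W ⇒ L
n=32: can move to 31, which is L ⇒ W
n=33: moves to 22(W), 30(W), 32(W); every one is W ⇒ L
n=34: can move to 17, which is L ⇒ W
n=35: moves to 28(W), 30(W), 34(W); every one is W ⇒ L
n=36: can move to 27, which is L ⇒ W
n=37: the only move is to 36(W), a W ⇒ L
n=38: can move to 19, which is L ⇒ W
n=39: moves to 26(W), 36(W), 38(W); every one is W ⇒ L
L entries with 1 ≤ n ≤ 39 (n=0 is outside the asked range and is not counted): n = 2, 5, 7, 9, 11, 13, 15, 17, 19, 21, 23, 25, 27, 29, 31, 33, 35, 37, 39; that makes 19.

19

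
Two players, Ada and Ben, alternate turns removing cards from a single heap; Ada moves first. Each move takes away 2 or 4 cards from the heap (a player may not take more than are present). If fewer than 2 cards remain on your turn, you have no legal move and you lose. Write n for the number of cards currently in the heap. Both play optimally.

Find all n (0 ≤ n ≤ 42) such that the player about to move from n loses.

Positions with no move are L. A position that does have a move is losing for the player to move precisely when every available move leads to a winning position for the opponent. Fill in the labels:
n=0: no move → L
n=1: no move → L
n=2: reaches L-position 0 → W
n=3: reaches L-position 1 → W
n=4: reaches L-position 0 → W
n=5: reaches L-position 1 → W
n=6: only reaches 4(W), 2(W), all W → L
n=7: only reaches 5(W), 3(W), all W → L
n=8: reaches L-position 6 → W
n=9: reaches L-position 7 → W
n=10: reaches L-position 6 → W
n=11: reaches L-position 7 → W
n=12: only reaches 10(W), 8(W), all W → L
n=13: only reaches 11(W), 9(W), all W → L
n=14: reaches L-position 12 → W
n=15: reaches L-position 13 → W
n=16: reaches L-position 12 → W
n=17: reaches L-position 13 → W
n=18: only reaches 16(W), 14(W), all W → L
n=19: only reaches 17(W), 15(W), all W → L
n=20: reaches L-position 18 → W
n=21: reaches L-position 19 → W
n=22: reaches L-position 18 → W
n=23: reaches L-position 19 → W
n=24: only reaches 22(W), 20(W), all W → L
n=25: only reaches 23(W), 21(W), all W → L
n=26: reaches L-position 24 → W
n=27: reaches L-position 25 → W
n=28: reaches L-position 24 → W
n=29: reaches L-position 25 → W
n=30: only reaches 28(W), 26(W), all W → L
n=31: only reaches 29(W), 27(W), all W → L
n=32: reaches L-position 30 → W
n=33: reaches L-position 31 → W
n=34: reaches L-position 30 → W
n=35: reaches L-position 31 → W
n=36: only reaches 34(W), 32(W), all W → L
n=37: only reaches 35(W), 33(W), all W → L
n=38: reaches L-position 36 → W
n=39: reaches L-position 37 → W
n=40: reaches L-position 36 → W
n=41: reaches L-position 37 → W
n=42: only reaches 40(W), 38(W), all W → L
Reading off the rows marked L gives the requested list; there are 15 such values of n.

0, 1, 6, 7, 12, 13, 18, 19, 24, 25, 30, 31, 36, 37, 42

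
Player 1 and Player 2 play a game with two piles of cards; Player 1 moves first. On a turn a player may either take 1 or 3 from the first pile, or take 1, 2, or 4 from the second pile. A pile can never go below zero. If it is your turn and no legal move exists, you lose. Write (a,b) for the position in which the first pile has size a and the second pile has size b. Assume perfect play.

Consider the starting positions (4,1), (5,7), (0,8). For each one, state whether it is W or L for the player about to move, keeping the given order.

Work bottom-up. With no move the player to move loses. Otherwise the position is W if at least one move leads to an L position for the opponent, and L if every move leads to a W.
No move ever increases a pile, so every position that can arise here has a ≤ 5 and b ≤ 8; it is enough to label the cells with 0 ≤ a ≤ 5 and 0 ≤ b ≤ 8.
Every move lowers a or b (never raises either), so fill the grid row by row in increasing a, and left to right within a row: each cell's successors are then already labelled.
      b=0  b=1  b=2  b=3  b=4  b=5  b=6  b=7  b=8
a=0:    L    W    W    L    W    W    L    W    W
a=1:    W    L    W    W    L    W    W    L    W
a=2:    L    W    W    L    W    W    L    W    W
a=3:    W    L    W    W    L    W    W    L    W
a=4:    L    W    W    L    W    W    L    W    W
a=5:    W    L    W    W    L    W    W    L    W
Cells with no legal move (terminal, hence L): (0,0).
The remaining L cells, each justified by listing all of its moves:
(0,3): only reaches (0,2)(W), (0,1)(W), all W → L
(0,6): only reaches (0,5)(W), (0,4)(W), (0,2)(W), all W → L
(1,1): only reaches (0,1)(W), (1,0)(W), all W → L
(1,4): only reaches (0,4)(W), (1,3)(W), (1,2)(W), (1,0)(W), all W → L
(1,7): only reaches (0,7)(W), (1,6)(W), (1,5)(W), (1,3)(W), all W → L
(2,0): only reaches (1,0)(W), which is W → L
(2,3): only reaches (1,3)(W), (2,2)(W), (2,1)(W), all W → L
(2,6): only reaches (1,6)(W), (2,5)(W), (2,4)(W), (2,2)(W), all W → L
(3,1): only reaches (2,1)(W), (0,1)(W), (3,0)(W), all W → L
(3,4): only reaches (2,4)(W), (0,4)(W), (3,3)(W), (3,2)(W), (3,0)(W), all W → L
(3,7): only reaches (2,7)(W), (0,7)(W), (3,6)(W), (3,5)(W), (3,3)(W), all W → L
(4,0): only reaches (3,0)(W), (1,0)(W), all W → L
(4,3): only reaches (3,3)(W), (1,3)(W), (4,2)(W), (4,1)(W), all W → L
(4,6): only reaches (3,6)(W), (1,6)(W), (4,5)(W), (4,4)(W), (4,2)(W), all W → L
(5,1): only reaches (4,1)(W), (2,1)(W), (5,0)(W), all W → L
(5,4): only reaches (4,4)(W), (2,4)(W), (5,3)(W), (5,2)(W), (5,0)(W), all W → L
(5,7): only reaches (4,7)(W), (2,7)(W), (5,6)(W), (5,5)(W), (5,3)(W), all W → L
Every other cell has at least one move into one of the L cells above, so it is W.
(4,1): the move to (3,1) reaches an L cell, so W
(5,7): one of the L cells justified above, so L
(0,8): the move to (0,6) reaches an L cell, so W

(4,1): W, (5,7): L, (0,8): W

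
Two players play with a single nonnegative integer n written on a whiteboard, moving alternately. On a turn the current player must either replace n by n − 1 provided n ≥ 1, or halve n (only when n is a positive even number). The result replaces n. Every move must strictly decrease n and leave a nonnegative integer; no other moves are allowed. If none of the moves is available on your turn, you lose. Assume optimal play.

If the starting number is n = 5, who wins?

Build the W/L table. Terminal = L. A non-terminal position is W if it has a move to some L; otherwise it is L.
n=0: no move → L
n=1: →0(L), so W
n=2: →1(W) only, which is W, so L
n=3: →2(L), so W
n=4: →2(L), so W
n=5: →4(W) only, which is W, so L
Every move from 5 reaches a W position, so the mover loses.

The second player wins.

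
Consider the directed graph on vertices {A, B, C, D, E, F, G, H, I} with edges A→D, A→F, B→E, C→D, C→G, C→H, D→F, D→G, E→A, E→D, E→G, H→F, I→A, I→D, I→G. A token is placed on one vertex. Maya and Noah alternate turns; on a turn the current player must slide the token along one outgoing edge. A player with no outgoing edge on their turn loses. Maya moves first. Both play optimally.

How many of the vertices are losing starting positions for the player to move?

3

Positions with no move are L. A position that does have a move is losing for the player to move precisely when every available move leads to a winning position for the opponent. Fill in the labels:
Every edge goes from a vertex to one that appears earlier in the order F, G, D, A, E, H, C, I, B, so processing vertices in that order labels each vertex after all of its successors.
F: no outgoing edge → L
G: no outgoing edge → L
D: W (go to G, an L position)
A: W (go to F, an L position)
E: W (go to G, an L position)
H: W (go to F, an L position)
C: W (go to G, an L position)
I: W (go to G, an L position)
B: L (sole option E(W) is W)
The L vertices are B, F, G; that is 3 in all.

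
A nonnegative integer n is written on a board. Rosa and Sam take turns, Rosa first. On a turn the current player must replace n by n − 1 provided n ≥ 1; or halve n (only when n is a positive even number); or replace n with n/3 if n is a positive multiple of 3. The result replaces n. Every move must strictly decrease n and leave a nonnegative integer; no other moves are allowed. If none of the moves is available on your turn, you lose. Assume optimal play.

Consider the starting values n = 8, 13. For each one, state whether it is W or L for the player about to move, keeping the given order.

8: W, 13: L

Work bottom-up. With no move the player to move loses. Otherwise the position is W if at least one move leads to an L position for the opponent, and L if every move leads to a W.
n=0: no move → L
n=1: reaches L-position 0 → W
n=2: only reaches 1(W), which is W → L
n=3: reaches L-position 2 → W
n=4: reaches L-position 2 → W
n=5: only reaches 4(W), which is W → L
n=6: reaches L-position 2 → W
n=7: only reaches 6(W), which is W → L
n=8: reaches L-position 7 → W
n=9: only reaches 3(W), 8(W), all W → L
n=10: reaches L-position 5 → W
n=11: only reaches 10(W), which is W → L
n=12: reaches L-position 11 → W
n=13: only reaches 12(W), which is W → L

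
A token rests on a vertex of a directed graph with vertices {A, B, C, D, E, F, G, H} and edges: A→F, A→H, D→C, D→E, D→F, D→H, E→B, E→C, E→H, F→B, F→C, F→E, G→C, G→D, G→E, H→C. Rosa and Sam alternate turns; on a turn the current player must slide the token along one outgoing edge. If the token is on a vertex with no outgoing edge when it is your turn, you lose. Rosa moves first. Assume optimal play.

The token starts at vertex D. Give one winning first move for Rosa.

Move to C.

Use the standard recursion: the mover loses at a terminal position; elsewhere, the mover wins exactly when some move hands the opponent an L position.
Every edge goes from a vertex to one that appears earlier in the order C, B, H, E, F, D, G, A, so processing vertices in that order labels each vertex after all of its successors.
C: no outgoing edge → L
B: no outgoing edge → L
H: can move to C, which is L ⇒ W
E: can move to B, which is L ⇒ W
F: can move to B, which is L ⇒ W
D: can move to C, which is L ⇒ W
G: can move to C, which is L ⇒ W
A: moves to F(W), H(W); every one is W ⇒ L
From D, the L positions reachable in one move are: C.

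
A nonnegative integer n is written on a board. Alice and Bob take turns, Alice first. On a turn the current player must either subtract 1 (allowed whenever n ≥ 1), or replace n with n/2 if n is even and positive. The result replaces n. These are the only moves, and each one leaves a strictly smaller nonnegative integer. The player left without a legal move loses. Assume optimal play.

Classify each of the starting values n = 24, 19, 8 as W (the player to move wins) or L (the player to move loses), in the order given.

24: W, 19: L, 8: W

Label each position W (a win for the player to move) or L (a loss). A position with no legal move is L; any other position is W exactly when some move reaches an L, and L when every move reaches a W.
n=0: no move → L
n=1: W (go to 0, an L position)
n=2: L (sole option 1(W) is W)
n=3: W (go to 2, an L position)
n=4: W (go to 2, an L position)
n=5: L (sole option 4(W) is W)
n=6: W (go to 5, an L position)
n=7: L (sole option 6(W) is W)
n=8: W (go to 7, an L position)
n=9: L (sole option 8(W) is W)
n=10: W (go to 5, an L position)
n=11: L (sole option 10(W) is W)
n=12: W (go to 11, an L position)
n=13: L (sole option 12(W) is W)
n=14: W (go to 7, an L position)
n=15: L (sole option 14(W) is W)
n=16: W (go to 15, an L position)
n=17: L (sole option 16(W) is W)
n=18: W (go to 9, an L position)
n=19: L (sole option 18(W) is W)
n=20: W (go to 19, an L position)
n=21: L (sole option 20(W) is W)
n=22: W (go to 11, an L position)
n=23: L (sole option 22(W) is W)
n=24: W (go to 23, an L position)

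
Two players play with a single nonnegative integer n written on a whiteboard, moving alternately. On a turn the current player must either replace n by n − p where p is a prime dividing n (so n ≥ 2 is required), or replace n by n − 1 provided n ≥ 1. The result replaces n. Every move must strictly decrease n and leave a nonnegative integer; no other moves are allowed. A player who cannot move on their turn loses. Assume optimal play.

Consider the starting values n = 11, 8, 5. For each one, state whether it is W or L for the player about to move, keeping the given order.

Work bottom-up. With no move the player to move loses. Otherwise the position is W if at least one move leads to an L position for the opponent, and L if every move leads to a W.
n=0: no move → L
n=1: can move to 0, which is L ⇒ W
n=2: can move to 0, which is L ⇒ W
n=3: can move to 0, which is L ⇒ W
n=4: moves to 2(W), 3(W); every one is W ⇒ L
n=5: can move to 0, which is L ⇒ W
n=6: can move to 4, which is L ⇒ W
n=7: can move to 0, which is L ⇒ W
n=8: moves to 6(W), 7(W); every one is W ⇒ L
n=9: can move to 8, which is L ⇒ W
n=10: can move to 8, which is L ⇒ W
n=11: can move to 0, which is L ⇒ W

11: W, 8: L, 5: W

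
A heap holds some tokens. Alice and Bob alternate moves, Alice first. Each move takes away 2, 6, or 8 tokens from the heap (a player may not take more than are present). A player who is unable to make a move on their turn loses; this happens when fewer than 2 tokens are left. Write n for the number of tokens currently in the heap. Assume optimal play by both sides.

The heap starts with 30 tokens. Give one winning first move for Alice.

Remove 2, leaving 28.

Positions with no move are L. A position that does have a move is losing for the player to move precisely when every available move leads to a winning position for the opponent. Fill in the labels:
n=0: no move → L
n=1: no move → L
n=2: reaches L-position 0 → W
n=3: reaches L-position 1 → W
n=4: only reaches 2(W), which is W → L
n=5: only reaches 3(W), which is W → L
n=6: reaches L-position 4 → W
n=7: reaches L-position 5 → W
n=8: reaches L-position 0 → W
n=9: reaches L-position 1 → W
n=10: reaches L-position 4 → W
n=11: reaches L-position 5 → W
n=12: reaches L-position 4 → W
n=13: reaches L-position 5 → W
n=14: only reaches 12(W), 8(W), 6(W), all W → L
n=15: only reaches 13(W), 9(W), 7(W), all W → L
n=16: reaches L-position 14 → W
n=17: reaches L-position 15 → W
n=18: only reaches 16(W), 12(W), 10(W), all W → L
n=19: only reaches 17(W), 13(W), 11(W), all W → L
n=20: reaches L-position 18 → W
n=21: reaches L-position 19 → W
n=22: reaches L-position 14 → W
n=23: reaches L-position 15 → W
n=24: reaches L-position 18 → W
n=25: reaches L-position 19 → W
n=26: reaches L-position 18 → W
n=27: reaches L-position 19 → W
n=28: only reaches 26(W), 22(W), 20(W), all W → L
n=29: only reaches 27(W), 23(W), 21(W), all W → L
n=30: reaches L-position 28 → W
From 30, the L positions reachable in one move are: 28.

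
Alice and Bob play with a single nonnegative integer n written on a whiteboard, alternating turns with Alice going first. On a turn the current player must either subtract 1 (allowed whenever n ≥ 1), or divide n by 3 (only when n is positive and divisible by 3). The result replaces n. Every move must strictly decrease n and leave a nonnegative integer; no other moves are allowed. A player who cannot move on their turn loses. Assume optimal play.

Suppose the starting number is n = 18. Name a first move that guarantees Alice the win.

Move to 17.

Positions with no move are L. A position that does have a move is losing for the player to move precisely when every available move leads to a winning position for the opponent. Fill in the labels:
n=0: no move → L
n=1: can move to 0, which is L ⇒ W
n=2: the only move is to 1(W), a W ⇒ L
n=3: can move to 2, which is L ⇒ W
n=4: the only move is to 3(W), a W ⇒ L
n=5: can move to 4, which is L ⇒ W
n=6: can move to 2, which is L ⇒ W
n=7: the only move is to 6(W), a W ⇒ L
n=8: can move to 7, which is L ⇒ W
n=9: moves to 3(W), 8(W); every one is W ⇒ L
n=10: can move to 9, which is L ⇒ W
n=11: the only move is to 10(W), a W ⇒ L
n=12: can move to 4, which is L ⇒ W
n=13: the only move is to 12(W), a W ⇒ L
n=14: can move to 13, which is L ⇒ W
n=15: moves to 5(W), 14(W); every one is W ⇒ L
n=16: can move to 15, which is L ⇒ W
n=17: the only move is to 16(W), a W ⇒ L
n=18: can move to 17, which is L ⇒ W
From 18, the L positions reachable in one move are: 17.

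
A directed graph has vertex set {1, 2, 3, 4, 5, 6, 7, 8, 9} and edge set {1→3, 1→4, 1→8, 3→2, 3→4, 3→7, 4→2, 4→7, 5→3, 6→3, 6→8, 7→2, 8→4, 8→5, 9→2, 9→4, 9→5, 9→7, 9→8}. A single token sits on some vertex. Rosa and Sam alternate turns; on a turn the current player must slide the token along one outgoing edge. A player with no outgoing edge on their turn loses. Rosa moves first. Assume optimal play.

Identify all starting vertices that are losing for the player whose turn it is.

1, 2, 5, 6

Label each position W (a win for the player to move) or L (a loss). A position with no legal move is L; any other position is W exactly when some move reaches an L, and L when every move reaches a W.
Every edge goes from a vertex to one that appears earlier in the order 2, 7, 4, 3, 5, 8, 1, 6, 9, so processing vertices in that order labels each vertex after all of its successors.
2: no outgoing edge → L
7: reaches L-position 2 → W
4: reaches L-position 2 → W
3: reaches L-position 2 → W
5: only reaches 3(W), which is W → L
8: reaches L-position 5 → W
1: only reaches 8(W), 3(W), 4(W), all W → L
6: only reaches 8(W), 3(W), all W → L
9: reaches L-position 5 → W
Reading off the rows marked L gives the requested list; there are 4 such vertices.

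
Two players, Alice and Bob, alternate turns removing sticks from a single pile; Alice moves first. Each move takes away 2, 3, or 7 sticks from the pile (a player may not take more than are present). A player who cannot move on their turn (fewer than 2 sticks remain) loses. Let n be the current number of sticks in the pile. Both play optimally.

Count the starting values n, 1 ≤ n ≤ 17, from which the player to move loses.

Work bottom-up. With no move the player to move loses. Otherwise the position is W if at least one move leads to an L position for the opponent, and L if every move leads to a W.
n=0: no move → L
n=1: no move → L
n=2: reaches L-position 0 → W
n=3: reaches L-position 1 → W
n=4: reaches L-position 1 → W
n=5: only reaches 3(W), 2(W), all W → L
n=6: only reaches 4(W), 3(W), all W → L
n=7: reaches L-position 5 → W
n=8: reaches L-position 6 → W
n=9: reaches L-position 6 → W
n=10: only reaches 8(W), 7(W), 3(W), all W → L
n=11: only reaches 9(W), 8(W), 4(W), all W → L
n=12: reaches L-position 10 → W
n=13: reaches L-position 11 → W
n=14: reaches L-position 11 → W
n=15: only reaches 13(W), 12(W), 8(W), all W → L
n=16: only reaches 14(W), 13(W), 9(W), all W → L
n=17: reaches L-position 15 → W
L entries with 1 ≤ n ≤ 17 (n=0 is outside the asked range and is not counted): n = 1, 5, 6, 10, 11, 15, 16; that makes 7.

7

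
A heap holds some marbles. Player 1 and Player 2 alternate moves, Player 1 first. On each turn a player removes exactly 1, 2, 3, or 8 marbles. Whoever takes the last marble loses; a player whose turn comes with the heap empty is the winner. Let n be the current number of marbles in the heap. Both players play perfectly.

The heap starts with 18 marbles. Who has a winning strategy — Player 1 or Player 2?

Compute win/loss labels from the base case upward. A position with no move is W. Any other position is W if it can reach an L in one move, else L.
n=0: no move; the opponent has just taken the last marble and therefore loses → W
n=1: the only move is to 0(W), a W ⇒ L
n=2: can move to 1, which is L ⇒ W
n=3: can move to 1, which is L ⇒ W
n=4: can move to 1, which is L ⇒ W
n=5: moves to 4(W), 3(W), 2(W); every one is W ⇒ L
n=6: can move to 5, which is L ⇒ W
n=7: can move to 5, which is L ⇒ W
n=8: can move to 5, which is L ⇒ W
n=9: can move to 1, which is L ⇒ W
n=10: moves to 9(W), 8(W), 7(W), 2(W); every one is W ⇒ L
n=11: can move to 10, which is L ⇒ W
n=12: can move to 10, which is L ⇒ W
n=13: can move to 10, which is L ⇒ W
n=14: moves to 13(W), 12(W), 11(W), 6(W); every one is W ⇒ L
n=15: can move to 14, which is L ⇒ W
n=16: can move to 14, which is L ⇒ W
n=17: can move to 14, which is L ⇒ W
n=18: can move to 10, which is L ⇒ W
The starting position 18 is W: Player 1 should remove 8, leaving 10, handing over an L position.

Player 1 wins.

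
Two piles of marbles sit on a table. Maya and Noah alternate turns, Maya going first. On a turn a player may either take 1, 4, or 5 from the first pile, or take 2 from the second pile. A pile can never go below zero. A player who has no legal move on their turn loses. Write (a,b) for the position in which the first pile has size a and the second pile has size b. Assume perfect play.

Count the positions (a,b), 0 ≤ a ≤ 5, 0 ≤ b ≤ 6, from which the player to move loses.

14

Work bottom-up. With no move the player to move loses. Otherwise the position is W if at least one move leads to an L position for the opponent, and L if every move leads to a W.
Every move lowers a or b (never raises either), so fill the grid row by row in increasing a, and left to right within a row: each cell's successors are then already labelled.
      b=0  b=1  b=2  b=3  b=4  b=5  b=6
a=0:    L    L    W    W    L    L    W
a=1:    W    W    L    L    W    W    L
a=2:    L    L    W    W    L    L    W
a=3:    W    W    L    L    W    W    L
a=4:    W    W    W    W    W    W    W
a=5:    W    W    W    W    W    W    W
Cells with no legal move (terminal, hence L): (0,0), (0,1).
The remaining L cells, each justified by listing all of its moves:
(0,4): →(0,2)(W) only, which is W, so L
(0,5): →(0,3)(W) only, which is W, so L
(1,2): →(0,2)(W), (1,0)(W) — all W, so L
(1,3): →(0,3)(W), (1,1)(W) — all W, so L
(1,6): →(0,6)(W), (1,4)(W) — all W, so L
(2,0): →(1,0)(W) only, which is W, so L
(2,1): →(1,1)(W) only, which is W, so L
(2,4): →(1,4)(W), (2,2)(W) — all W, so L
(2,5): →(1,5)(W), (2,3)(W) — all W, so L
(3,2): →(2,2)(W), (3,0)(W) — all W, so L
(3,3): →(2,3)(W), (3,1)(W) — all W, so L
(3,6): →(2,6)(W), (3,4)(W) — all W, so L
Every other cell has at least one move into one of the L cells above, so it is W.
L cells per row: a=0: 4, a=1: 3, a=2: 4, a=3: 3, a=4: 0, a=5: 0; total 14.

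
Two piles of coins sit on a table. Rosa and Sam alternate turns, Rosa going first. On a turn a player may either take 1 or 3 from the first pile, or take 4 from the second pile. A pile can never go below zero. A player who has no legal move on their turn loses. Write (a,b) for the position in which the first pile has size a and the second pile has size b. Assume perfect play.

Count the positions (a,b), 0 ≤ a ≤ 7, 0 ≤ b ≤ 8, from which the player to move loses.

36

Build the W/L table. Terminal = L. A non-terminal position is W if it has a move to some L; otherwise it is L.
Every move lowers a or b (never raises either), so fill the grid row by row in increasing a, and left to right within a row: each cell's successors are then already labelled.
      b=0  b=1  b=2  b=3  b=4  b=5  b=6  b=7  b=8
a=0:    L    L    L    L    W    W    W    W    L
a=1:    W    W    W    W    L    L    L    L    W
a=2:    L    L    L    L    W    W    W    W    L
a=3:    W    W    W    W    L    L    L    L    W
a=4:    L    L    L    L    W    W    W    W    L
a=5:    W    W    W    W    L    L    L    L    W
a=6:    L    L    L    L    W    W    W    W    L
a=7:    W    W    W    W    L    L    L    L    W
Cells with no legal move (terminal, hence L): (0,0), (0,1), (0,2), (0,3).
The remaining L cells, each justified by listing all of its moves:
(0,8): the only move is to (0,4)(W), a W ⇒ L
(1,4): moves to (0,4)(W), (1,0)(W); every one is W ⇒ L
(1,5): moves to (0,5)(W), (1,1)(W); every one is W ⇒ L
(1,6): moves to (0,6)(W), (1,2)(W); every one is W ⇒ L
(1,7): moves to (0,7)(W), (1,3)(W); every one is W ⇒ L
(2,0): the only move is to (1,0)(W), a W ⇒ L
(2,1): the only move is to (1,1)(W), a W ⇒ L
(2,2): the only move is to (1,2)(W), a W ⇒ L
(2,3): the only move is to (1,3)(W), a W ⇒ L
(2,8): moves to (1,8)(W), (2,4)(W); every one is W ⇒ L
(3,4): moves to (2,4)(W), (0,4)(W), (3,0)(W); every one is W ⇒ L
(3,5): moves to (2,5)(W), (0,5)(W), (3,1)(W); every one is W ⇒ L
(3,6): moves to (2,6)(W), (0,6)(W), (3,2)(W); every one is W ⇒ L
(3,7): moves to (2,7)(W), (0,7)(W), (3,3)(W); every one is W ⇒ L
(4,0): moves to (3,0)(W), (1,0)(W); every one is W ⇒ L
(4,1): moves to (3,1)(W), (1,1)(W); every one is W ⇒ L
(4,2): moves to (3,2)(W), (1,2)(W); every one is W ⇒ L
(4,3): moves to (3,3)(W), (1,3)(W); every one is W ⇒ L
(4,8): moves to (3,8)(W), (1,8)(W), (4,4)(W); every one is W ⇒ L
(5,4): moves to (4,4)(W), (2,4)(W), (5,0)(W); every one is W ⇒ L
(5,5): moves to (4,5)(W), (2,5)(W), (5,1)(W); every one is W ⇒ L
(5,6): moves to (4,6)(W), (2,6)(W), (5,2)(W); every one is W ⇒ L
(5,7): moves to (4,7)(W), (2,7)(W), (5,3)(W); every one is W ⇒ L
(6,0): moves to (5,0)(W), (3,0)(W); every one is W ⇒ L
(6,1): moves to (5,1)(W), (3,1)(W); every one is W ⇒ L
(6,2): moves to (5,2)(W), (3,2)(W); every one is W ⇒ L
(6,3): moves to (5,3)(W), (3,3)(W); every one is W ⇒ L
(6,8): moves to (5,8)(W), (3,8)(W), (6,4)(W); every one is W ⇒ L
(7,4): moves to (6,4)(W), (4,4)(W), (7,0)(W); every one is W ⇒ L
(7,5): moves to (6,5)(W), (4,5)(W), (7,1)(W); every one is W ⇒ L
(7,6): moves to (6,6)(W), (4,6)(W), (7,2)(W); every one is W ⇒ L
(7,7): moves to (6,7)(W), (4,7)(W), (7,3)(W); every one is W ⇒ L
Every other cell has at least one move into one of the L cells above, so it is W.
L cells per row: a=0: 5, a=1: 4, a=2: 5, a=3: 4, a=4: 5, a=5: 4, a=6: 5, a=7: 4; total 36.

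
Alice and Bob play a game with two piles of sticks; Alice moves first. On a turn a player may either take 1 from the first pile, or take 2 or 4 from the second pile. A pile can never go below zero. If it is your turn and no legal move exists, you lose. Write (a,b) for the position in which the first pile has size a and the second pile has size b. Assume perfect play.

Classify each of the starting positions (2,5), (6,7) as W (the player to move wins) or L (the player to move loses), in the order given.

Build the W/L table. Terminal = L. A non-terminal position is W if it has a move to some L; otherwise it is L.
No move ever increases a pile, so every position that can arise here has a ≤ 6 and b ≤ 7; it is enough to label the cells with 0 ≤ a ≤ 6 and 0 ≤ b ≤ 7.
Every move lowers a or b (never raises either), so fill the grid row by row in increasing a, and left to right within a row: each cell's successors are then already labelled.
      b=0  b=1  b=2  b=3  b=4  b=5  b=6  b=7
a=0:    L    L    W    W    W    W    L    L
a=1:    W    W    L    L    W    W    W    W
a=2:    L    L    W    W    W    W    L    L
a=3:    W    W    L    L    W    W    W    W
a=4:    L    L    W    W    W    W    L    L
a=5:    W    W    L    L    W    W    W    W
a=6:    L    L    W    W    W    W    L    L
Cells with no legal move (terminal, hence L): (0,0), (0,1).
The remaining L cells, each justified by listing all of its moves:
(0,6): moves to (0,4)(W), (0,2)(W); every one is W ⇒ L
(0,7): moves to (0,5)(W), (0,3)(W); every one is W ⇒ L
(1,2): moves to (0,2)(W), (1,0)(W); every one is W ⇒ L
(1,3): moves to (0,3)(W), (1,1)(W); every one is W ⇒ L
(2,0): the only move is to (1,0)(W), a W ⇒ L
(2,1): the only move is to (1,1)(W), a W ⇒ L
(2,6): moves to (1,6)(W), (2,4)(W), (2,2)(W); every one is W ⇒ L
(2,7): moves to (1,7)(W), (2,5)(W), (2,3)(W); every one is W ⇒ L
(3,2): moves to (2,2)(W), (3,0)(W); every one is W ⇒ L
(3,3): moves to (2,3)(W), (3,1)(W); every one is W ⇒ L
(4,0): the only move is to (3,0)(W), a W ⇒ L
(4,1): the only move is to (3,1)(W), a W ⇒ L
(4,6): moves to (3,6)(W), (4,4)(W), (4,2)(W); every one is W ⇒ L
(4,7): moves to (3,7)(W), (4,5)(W), (4,3)(W); every one is W ⇒ L
(5,2): moves to (4,2)(W), (5,0)(W); every one is W ⇒ L
(5,3): moves to (4,3)(W), (5,1)(W); every one is W ⇒ L
(6,0): the only move is to (5,0)(W), a W ⇒ L
(6,1): the only move is to (5,1)(W), a W ⇒ L
(6,6): moves to (5,6)(W), (6,4)(W), (6,2)(W); every one is W ⇒ L
(6,7): moves to (5,7)(W), (6,5)(W), (6,3)(W); every one is W ⇒ L
Every other cell has at least one move into one of the L cells above, so it is W.
(2,5): the move to (2,1) reaches an L cell, so W
(6,7): one of the L cells justified above, so L

(2,5): W, (6,7): L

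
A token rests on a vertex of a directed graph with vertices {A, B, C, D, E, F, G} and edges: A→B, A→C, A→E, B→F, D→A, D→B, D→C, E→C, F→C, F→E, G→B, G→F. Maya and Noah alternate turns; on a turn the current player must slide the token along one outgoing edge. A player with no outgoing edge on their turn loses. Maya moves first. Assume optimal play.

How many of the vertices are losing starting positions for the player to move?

Work bottom-up. With no move the player to move loses. Otherwise the position is W if at least one move leads to an L position for the opponent, and L if every move leads to a W.
Every edge goes from a vertex to one that appears earlier in the order C, E, F, B, A, G, D, so processing vertices in that order labels each vertex after all of its successors.
C: no outgoing edge → L
E: reaches L-position C → W
F: reaches L-position C → W
B: only reaches F(W), which is W → L
A: reaches L-position B → W
G: reaches L-position B → W
D: reaches L-position B → W
The L vertices are B, C; that is 2 in all.

2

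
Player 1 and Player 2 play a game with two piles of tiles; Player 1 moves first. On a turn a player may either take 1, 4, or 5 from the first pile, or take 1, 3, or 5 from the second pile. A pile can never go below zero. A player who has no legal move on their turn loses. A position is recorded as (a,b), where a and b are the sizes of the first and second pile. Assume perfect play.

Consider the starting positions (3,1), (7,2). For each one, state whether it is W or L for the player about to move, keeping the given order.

(3,1): L, (7,2): W

Label each position W (a win for the player to move) or L (a loss). A position with no legal move is L; any other position is W exactly when some move reaches an L, and L when every move reaches a W.
No move ever increases a pile, so every position that can arise here has a ≤ 7 and b ≤ 2; it is enough to label the cells with 0 ≤ a ≤ 7 and 0 ≤ b ≤ 2.
Every move lowers a or b (never raises either), so fill the grid row by row in increasing a, and left to right within a row: each cell's successors are then already labelled.
      b=0  b=1  b=2
a=0:    L    W    L
a=1:    W    L    W
a=2:    L    W    L
a=3:    W    L    W
a=4:    W    W    W
a=5:    W    W    W
a=6:    W    W    W
a=7:    W    W    W
Cells with no legal move (terminal, hence L): (0,0).
The remaining L cells, each justified by listing all of its moves:
(0,2): →(0,1)(W) only, which is W, so L
(1,1): →(0,1)(W), (1,0)(W) — all W, so L
(2,0): →(1,0)(W) only, which is W, so L
(2,2): →(1,2)(W), (2,1)(W) — all W, so L
(3,1): →(2,1)(W), (3,0)(W) — all W, so L
Every other cell has at least one move into one of the L cells above, so it is W.
(3,1): one of the L cells justified above, so L
(7,2): the move to (2,2) reaches an L cell, so W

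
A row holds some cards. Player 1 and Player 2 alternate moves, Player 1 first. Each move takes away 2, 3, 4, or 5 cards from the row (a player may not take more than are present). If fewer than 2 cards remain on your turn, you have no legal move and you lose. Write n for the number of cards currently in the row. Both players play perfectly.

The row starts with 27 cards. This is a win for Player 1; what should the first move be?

Remove 5, leaving 22.

Work bottom-up. With no move the player to move loses. Otherwise the position is W if at least one move leads to an L position for the opponent, and L if every move leads to a W.
n=0: no move → L
n=1: no move → L
n=2: can move to 0, which is L ⇒ W
n=3: can move to 1, which is L ⇒ W
n=4: can move to 1, which is L ⇒ W
n=5: can move to 1, which is L ⇒ W
n=6: can move to 1, which is L ⇒ W
n=7: moves to 5(W), 4(W), 3(W), 2(W); every one is W ⇒ L
n=8: moves to 6(W), 5(W), 4(W), 3(W); every one is W ⇒ L
n=9: can move to 7, which is L ⇒ W
n=10: can move to 8, which is L ⇒ W
n=11: can move to 8, which is L ⇒ W
n=12: can move to 8, which is L ⇒ W
n=13: can move to 8, which is L ⇒ W
n=14: moves to 12(W), 11(W), 10(W), 9(W); every one is W ⇒ L
n=15: moves to 13(W), 12(W), 11(W), 10(W); every one is W ⇒ L
n=16: can move to 14, which is L ⇒ W
n=17: can move to 15, which is L ⇒ W
n=18: can move to 15, which is L ⇒ W
n=19: can move to 15, which is L ⇒ W
n=20: can move to 15, which is L ⇒ W
n=21: moves to 19(W), 18(W), 17(W), 16(W); every one is W ⇒ L
n=22: moves to 20(W), 19(W), 18(W), 17(W); every one is W ⇒ L
n=23: can move to 21, which is L ⇒ W
n=24: can move to 22, which is L ⇒ W
n=25: can move to 22, which is L ⇒ W
n=26: can move to 22, which is L ⇒ W
n=27: can move to 22, which is L ⇒ W
From 27, the L positions reachable in one move are: 22.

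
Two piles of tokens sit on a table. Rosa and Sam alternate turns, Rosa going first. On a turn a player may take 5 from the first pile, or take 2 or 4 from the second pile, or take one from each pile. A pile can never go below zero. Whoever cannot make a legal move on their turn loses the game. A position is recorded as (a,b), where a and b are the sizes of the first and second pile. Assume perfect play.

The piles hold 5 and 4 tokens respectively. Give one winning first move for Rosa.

Work bottom-up. With no move the player to move loses. Otherwise the position is W if at least one move leads to an L position for the opponent, and L if every move leads to a W.
No move ever increases a pile, so every position that can arise here has a ≤ 5 and b ≤ 4; it is enough to label the cells with 0 ≤ a ≤ 5 and 0 ≤ b ≤ 4.
Every move lowers a or b (never raises either), so fill the grid row by row in increasing a, and left to right within a row: each cell's successors are then already labelled.
      b=0  b=1  b=2  b=3  b=4
a=0:    L    L    W    W    W
a=1:    L    W    W    L    W
a=2:    L    W    W    L    W
a=3:    L    W    W    L    W
a=4:    L    W    W    L    W
a=5:    W    W    L    L    W
Cells with no legal move (terminal, hence L): (0,0), (0,1), (1,0), (2,0), (3,0), (4,0).
The remaining L cells, each justified by listing all of its moves:
(1,3): L (options (1,1)(W), (0,2)(W) are all W)
(2,3): L (options (2,1)(W), (1,2)(W) are all W)
(3,3): L (options (3,1)(W), (2,2)(W) are all W)
(4,3): L (options (4,1)(W), (3,2)(W) are all W)
(5,2): L (options (0,2)(W), (5,0)(W), (4,1)(W) are all W)
(5,3): L (options (0,3)(W), (5,1)(W), (4,2)(W) are all W)
Every other cell has at least one move into one of the L cells above, so it is W.
From (5,4), the L positions reachable in one move are: (5,2), (4,3). Any move reaching one of these is winning.

Move to (5,2).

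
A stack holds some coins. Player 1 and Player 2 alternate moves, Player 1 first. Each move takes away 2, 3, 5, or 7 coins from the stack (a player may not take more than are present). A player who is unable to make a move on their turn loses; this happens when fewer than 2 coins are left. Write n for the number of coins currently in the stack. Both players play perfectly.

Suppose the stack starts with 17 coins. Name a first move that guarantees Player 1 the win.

Remove 7, leaving 10.

Work bottom-up. With no move the player to move loses. Otherwise the position is W if at least one move leads to an L position for the opponent, and L if every move leads to a W.
n=0: no move → L
n=1: no move → L
n=2: →0(L), so W
n=3: →1(L), so W
n=4: →1(L), so W
n=5: →0(L), so W
n=6: →1(L), so W
n=7: →0(L), so W
n=8: →1(L), so W
n=9: →7(W), 6(W), 4(W), 2(W) — all W, so L
n=10: →8(W), 7(W), 5(W), 3(W) — all W, so L
n=11: →9(L), so W
n=12: →10(L), so W
n=13: →10(L), so W
n=14: →9(L), so W
n=15: →10(L), so W
n=16: →9(L), so W
n=17: →10(L), so W
From 17, the L positions reachable in one move are: 10.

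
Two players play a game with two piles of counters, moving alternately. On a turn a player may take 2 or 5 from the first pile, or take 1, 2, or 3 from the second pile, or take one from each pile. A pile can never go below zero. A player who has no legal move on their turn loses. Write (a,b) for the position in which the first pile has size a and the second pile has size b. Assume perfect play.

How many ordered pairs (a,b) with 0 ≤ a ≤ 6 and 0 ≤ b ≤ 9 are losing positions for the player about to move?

Compute win/loss labels from the base case upward. A position with no move is L. Any other position is W if it can reach an L in one move, else L.
Every move lowers a or b (never raises either), so fill the grid row by row in increasing a, and left to right within a row: each cell's successors are then already labelled.
      b=0  b=1  b=2  b=3  b=4  b=5  b=6  b=7  b=8  b=9
a=0:    L    W    W    W    L    W    W    W    L    W
a=1:    L    W    W    W    L    W    W    W    L    W
a=2:    W    W    L    W    W    W    L    W    W    W
a=3:    W    L    W    W    W    L    W    W    W    L
a=4:    L    W    W    W    L    W    W    W    L    W
a=5:    W    W    L    W    W    W    L    W    W    W
a=6:    W    L    W    W    W    L    W    W    W    L
Cells with no legal move (terminal, hence L): (0,0), (1,0).
The remaining L cells, each justified by listing all of its moves:
(0,4): moves to (0,3)(W), (0,2)(W), (0,1)(W); every one is W ⇒ L
(0,8): moves to (0,7)(W), (0,6)(W), (0,5)(W); every one is W ⇒ L
(1,4): moves to (1,3)(W), (1,2)(W), (1,1)(W), (0,3)(W); every one is W ⇒ L
(1,8): moves to (1,7)(W), (1,6)(W), (1,5)(W), (0,7)(W); every one is W ⇒ L
(2,2): moves to (0,2)(W), (2,1)(W), (2,0)(W), (1,1)(W); every one is W ⇒ L
(2,6): moves to (0,6)(W), (2,5)(W), (2,4)(W), (2,3)(W), (1,5)(W); every one is W ⇒ L
(3,1): moves to (1,1)(W), (3,0)(W), (2,0)(W); every one is W ⇒ L
(3,5): moves to (1,5)(W), (3,4)(W), (3,3)(W), (3,2)(W), (2,4)(W); every one is W ⇒ L
(3,9): moves to (1,9)(W), (3,8)(W), (3,7)(W), (3,6)(W), (2,8)(W); every one is W ⇒ L
(4,0): the only move is to (2,0)(W), a W ⇒ L
(4,4): moves to (2,4)(W), (4,3)(W), (4,2)(W), (4,1)(W), (3,3)(W); every one is W ⇒ L
(4,8): moves to (2,8)(W), (4,7)(W), (4,6)(W), (4,5)(W), (3,7)(W); every one is W ⇒ L
(5,2): moves to (3,2)(W), (0,2)(W), (5,1)(W), (5,0)(W), (4,1)(W); every one is W ⇒ L
(5,6): moves to (3,6)(W), (0,6)(W), (5,5)(W), (5,4)(W), (5,3)(W), (4,5)(W); every one is W ⇒ L
(6,1): moves to (4,1)(W), (1,1)(W), (6,0)(W), (5,0)(W); every one is W ⇒ L
(6,5): moves to (4,5)(W), (1,5)(W), (6,4)(W), (6,3)(W), (6,2)(W), (5,4)(W); every one is W ⇒ L
(6,9): moves to (4,9)(W), (1,9)(W), (6,8)(W), (6,7)(W), (6,6)(W), (5,8)(W); every one is W ⇒ L
Every other cell has at least one move into one of the L cells above, so it is W.
L cells per row: a=0: 3, a=1: 3, a=2: 2, a=3: 3, a=4: 3, a=5: 2, a=6: 3; total 19.

19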